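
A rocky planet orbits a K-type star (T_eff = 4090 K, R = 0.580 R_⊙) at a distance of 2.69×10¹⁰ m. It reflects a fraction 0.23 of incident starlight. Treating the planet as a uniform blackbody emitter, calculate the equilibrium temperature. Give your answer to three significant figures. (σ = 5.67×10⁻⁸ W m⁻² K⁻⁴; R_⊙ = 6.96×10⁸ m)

T_eq ≈ 332 K

R_⋆ = 0.580 × 6.96×10⁸ = 4.04×10⁸ m.
L = 4πR_⋆²σT_⋆⁴ = 4π(4.04×10⁸)² × 5.67×10⁻⁸ × (4090)⁴ = 3.25×10²⁵ W.
S = L/(4πd²) = 3570 W m⁻².
Energy balance: absorbed = emitted ⇒ πR²·S(1−A) = 4πR²·σT_eq⁴, so T_eq⁴ = S(1−A)/(4σ).
T_eq = [3570 × 0.77 / (4 × 5.67×10⁻⁸)]^(1/4) = (1.21×10¹⁰)^(1/4) = 332 K.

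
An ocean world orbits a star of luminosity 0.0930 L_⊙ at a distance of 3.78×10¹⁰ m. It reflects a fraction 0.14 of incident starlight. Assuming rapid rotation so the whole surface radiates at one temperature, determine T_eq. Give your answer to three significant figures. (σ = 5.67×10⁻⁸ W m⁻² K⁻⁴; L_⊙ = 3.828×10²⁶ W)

T_eq ≈ 294 K

L = 0.0930 × 3.828×10²⁶ = 3.56×10²⁵ W.
Flux: S = L/(4πd²) = 3.56×10²⁵/(4π×(3.78×10¹⁰)²) = 1980 W m⁻².
Energy balance: absorbed = emitted ⇒ πR²·S(1−A) = 4πR²·σT_eq⁴, so T_eq⁴ = S(1−A)/(4σ).
T_eq = [1980 × 0.86 / (4 × 5.67×10⁻⁸)]^(1/4) = (7.52×10⁹)^(1/4) = 294 K.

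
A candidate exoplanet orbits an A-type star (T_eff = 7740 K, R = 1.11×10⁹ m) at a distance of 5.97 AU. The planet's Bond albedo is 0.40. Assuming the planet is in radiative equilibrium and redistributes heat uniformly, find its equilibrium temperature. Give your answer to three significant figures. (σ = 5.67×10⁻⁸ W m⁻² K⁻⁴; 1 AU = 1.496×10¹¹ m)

d = 5.97 AU = 8.93×10¹¹ m.
L = 4πR_⋆²σT_⋆⁴ = 4π(1.11×10⁹)² × 5.67×10⁻⁸ × (7740)⁴ = 3.15×10²⁷ W.
S = L/(4πd²) = 314 W m⁻².
Energy balance: absorbed = emitted ⇒ πR²·S(1−A) = 4πR²·σT_eq⁴, so T_eq⁴ = S(1−A)/(4σ).
T_eq = [314 × 0.60 / (4 × 5.67×10⁻⁸)]^(1/4) = (8.32×10⁸)^(1/4) = 170 K.

T_eq ≈ 170 K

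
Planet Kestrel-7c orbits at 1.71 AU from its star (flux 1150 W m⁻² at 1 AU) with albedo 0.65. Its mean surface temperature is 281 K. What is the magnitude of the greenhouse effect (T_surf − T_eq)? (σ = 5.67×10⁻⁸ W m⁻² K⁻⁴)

ΔT ≈ 124.0 K

S = 1150/1.71² = 393.3 W m⁻².
T_eq = [S(1−A)/(4σ)]^(1/4) = [393.3×0.35/(4×5.67×10⁻⁸)]^(1/4) = 157.0 K.
ΔT = T_surf − T_eq = 281 − 157.0.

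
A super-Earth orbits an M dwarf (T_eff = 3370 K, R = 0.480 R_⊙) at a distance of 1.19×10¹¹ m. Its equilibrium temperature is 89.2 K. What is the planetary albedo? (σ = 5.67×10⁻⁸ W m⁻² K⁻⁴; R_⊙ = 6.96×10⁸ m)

R_⋆ = 0.480 × 6.96×10⁸ = 3.34×10⁸ m.
L = 4πR_⋆²σT_⋆⁴ = 4π(3.34×10⁸)² × 5.67×10⁻⁸ × (3370)⁴ = 1.03×10²⁵ W.
S = L/(4πd²) = 57.6 W m⁻².
From T_eq⁴ = S(1−A)/(4σ): 1−A = 4σT_eq⁴/S.
1−A = 4 × 5.67×10⁻⁸ × (89.2)⁴ / 57.6 = 0.249.

A ≈ 0.75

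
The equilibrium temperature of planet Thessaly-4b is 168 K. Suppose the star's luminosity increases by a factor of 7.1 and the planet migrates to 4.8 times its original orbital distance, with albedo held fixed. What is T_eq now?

T_eq ≈ 125 K

T_eq ∝ L^(1/4) · d^(−1/2).
T′ = 168 × 7.1^(1/4) / 4.8^(1/2) = 125 K.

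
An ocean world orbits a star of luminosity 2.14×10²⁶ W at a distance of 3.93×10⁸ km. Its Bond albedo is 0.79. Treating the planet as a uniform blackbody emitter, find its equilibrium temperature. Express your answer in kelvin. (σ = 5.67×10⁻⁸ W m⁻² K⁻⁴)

T_eq ≈ 101 K

d = 3.93×10⁸ km = 3.93×10¹¹ m.
Flux: S = L/(4πd²) = 2.14×10²⁶/(4π×(3.93×10¹¹)²) = 110 W m⁻².
Energy balance: absorbed = emitted ⇒ πR²·S(1−A) = 4πR²·σT_eq⁴, so T_eq⁴ = S(1−A)/(4σ).
T_eq = [110 × 0.21 / (4 × 5.67×10⁻⁸)]^(1/4) = (1.02×10⁸)^(1/4) = 101 K.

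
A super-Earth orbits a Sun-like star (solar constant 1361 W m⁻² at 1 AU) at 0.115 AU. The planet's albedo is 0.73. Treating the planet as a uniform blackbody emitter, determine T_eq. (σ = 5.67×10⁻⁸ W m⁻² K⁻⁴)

Flux at 0.115 AU: S = 1361/0.115² = 1.03×10⁵ W m⁻².
Energy balance: absorbed = emitted ⇒ πR²·S(1−A) = 4πR²·σT_eq⁴, so T_eq⁴ = S(1−A)/(4σ).
T_eq = [1.03×10⁵ × 0.27 / (4 × 5.67×10⁻⁸)]^(1/4) = (1.23×10¹¹)^(1/4) = 592 K.

T_eq ≈ 592 K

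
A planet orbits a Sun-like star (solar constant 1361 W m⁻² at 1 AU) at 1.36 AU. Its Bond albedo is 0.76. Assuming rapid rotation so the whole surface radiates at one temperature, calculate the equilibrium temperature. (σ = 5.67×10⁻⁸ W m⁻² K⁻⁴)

T_eq ≈ 167 K

Flux at 1.36 AU: S = 1361/1.36² = 736 W m⁻².
Energy balance: absorbed = emitted ⇒ πR²·S(1−A) = 4πR²·σT_eq⁴, so T_eq⁴ = S(1−A)/(4σ).
T_eq = [736 × 0.24 / (4 × 5.67×10⁻⁸)]^(1/4) = (7.79×10⁸)^(1/4) = 167 K.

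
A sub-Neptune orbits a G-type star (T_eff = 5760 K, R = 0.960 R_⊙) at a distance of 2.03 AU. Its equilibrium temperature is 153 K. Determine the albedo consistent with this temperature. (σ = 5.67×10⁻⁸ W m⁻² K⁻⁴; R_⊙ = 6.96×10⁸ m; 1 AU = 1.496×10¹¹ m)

R_⋆ = 0.960 × 6.96×10⁸ = 6.68×10⁸ m.
d = 2.03 AU = 3.04×10¹¹ m.
L = 4πR_⋆²σT_⋆⁴ = 4π(6.68×10⁸)² × 5.67×10⁻⁸ × (5760)⁴ = 3.50×10²⁶ W.
S = L/(4πd²) = 302 W m⁻².
From T_eq⁴ = S(1−A)/(4σ): 1−A = 4σT_eq⁴/S.
1−A = 4 × 5.67×10⁻⁸ × (153)⁴ / 302 = 0.411.

A ≈ 0.59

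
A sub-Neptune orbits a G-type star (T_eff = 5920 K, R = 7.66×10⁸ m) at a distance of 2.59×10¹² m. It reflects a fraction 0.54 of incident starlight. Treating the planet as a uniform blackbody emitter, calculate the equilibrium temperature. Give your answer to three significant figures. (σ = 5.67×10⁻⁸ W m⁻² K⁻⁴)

L = 4πR_⋆²σT_⋆⁴ = 4π(7.66×10⁸)² × 5.67×10⁻⁸ × (5920)⁴ = 5.13×10²⁶ W.
S = L/(4πd²) = 6.09 W m⁻².
Energy balance: absorbed = emitted ⇒ πR²·S(1−A) = 4πR²·σT_eq⁴, so T_eq⁴ = S(1−A)/(4σ).
T_eq = [6.09 × 0.46 / (4 × 5.67×10⁻⁸)]^(1/4) = (1.24×10⁷)^(1/4) = 59.3 K.

T_eq ≈ 59.3 K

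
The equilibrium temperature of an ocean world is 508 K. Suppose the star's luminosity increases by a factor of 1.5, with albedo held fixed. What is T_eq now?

T_eq ≈ 562 K

T_eq ∝ L^(1/4) · d^(−1/2).
T′ = 508 × 1.5^(1/4) = 562 K.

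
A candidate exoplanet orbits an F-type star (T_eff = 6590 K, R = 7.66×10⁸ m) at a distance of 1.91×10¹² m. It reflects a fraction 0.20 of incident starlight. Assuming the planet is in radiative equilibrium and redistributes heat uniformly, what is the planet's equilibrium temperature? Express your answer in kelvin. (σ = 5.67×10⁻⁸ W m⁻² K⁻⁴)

L = 4πR_⋆²σT_⋆⁴ = 4π(7.66×10⁸)² × 5.67×10⁻⁸ × (6590)⁴ = 7.88×10²⁶ W.
S = L/(4πd²) = 17.2 W m⁻².
Energy balance: absorbed = emitted ⇒ πR²·S(1−A) = 4πR²·σT_eq⁴, so T_eq⁴ = S(1−A)/(4σ).
T_eq = [17.2 × 0.80 / (4 × 5.67×10⁻⁸)]^(1/4) = (6.07×10⁷)^(1/4) = 88.3 K.

T_eq ≈ 88.3 K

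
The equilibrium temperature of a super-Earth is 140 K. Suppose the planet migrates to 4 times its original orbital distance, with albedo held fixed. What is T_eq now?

T_eq ≈ 70.0 K

T_eq ∝ L^(1/4) · d^(−1/2).
T′ = 140 / 4^(1/2) = 70.0 K.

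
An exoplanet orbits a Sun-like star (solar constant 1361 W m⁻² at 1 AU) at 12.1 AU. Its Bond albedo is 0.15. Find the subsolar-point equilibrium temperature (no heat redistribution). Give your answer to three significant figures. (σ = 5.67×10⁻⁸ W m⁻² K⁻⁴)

Flux at 12.1 AU: S = 1361/12.1² = 9.30 W m⁻².
At the subsolar point the surface absorbs S(1−A) and emits σT⁴ per unit area — no factor of 4, since only the local patch is in balance.
T = [9.30 × 0.85 / 5.67×10⁻⁸]^(1/4) = (1.39×10⁸)^(1/4) = 109 K.

T_ss ≈ 109 K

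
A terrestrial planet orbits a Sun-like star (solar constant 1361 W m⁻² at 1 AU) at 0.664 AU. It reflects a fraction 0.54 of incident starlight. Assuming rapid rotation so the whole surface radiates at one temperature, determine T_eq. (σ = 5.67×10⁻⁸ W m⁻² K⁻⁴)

T_eq ≈ 281 K

Flux at 0.664 AU: S = 1361/0.664² = 3090 W m⁻².
Energy balance: absorbed = emitted ⇒ πR²·S(1−A) = 4πR²·σT_eq⁴, so T_eq⁴ = S(1−A)/(4σ).
T_eq = [3090 × 0.46 / (4 × 5.67×10⁻⁸)]^(1/4) = (6.26×10⁹)^(1/4) = 281 K.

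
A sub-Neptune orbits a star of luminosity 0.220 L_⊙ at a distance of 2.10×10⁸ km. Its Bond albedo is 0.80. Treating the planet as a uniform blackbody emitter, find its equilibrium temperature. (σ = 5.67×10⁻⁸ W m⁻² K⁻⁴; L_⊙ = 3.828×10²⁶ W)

T_eq ≈ 108 K

d = 2.10×10⁸ km = 2.10×10¹¹ m.
L = 0.220 × 3.828×10²⁶ = 8.42×10²⁵ W.
Flux: S = L/(4πd²) = 8.42×10²⁵/(4π×(2.10×10¹¹)²) = 152 W m⁻².
Energy balance: absorbed = emitted ⇒ πR²·S(1−A) = 4πR²·σT_eq⁴, so T_eq⁴ = S(1−A)/(4σ).
T_eq = [152 × 0.20 / (4 × 5.67×10⁻⁸)]^(1/4) = (1.34×10⁸)^(1/4) = 108 K.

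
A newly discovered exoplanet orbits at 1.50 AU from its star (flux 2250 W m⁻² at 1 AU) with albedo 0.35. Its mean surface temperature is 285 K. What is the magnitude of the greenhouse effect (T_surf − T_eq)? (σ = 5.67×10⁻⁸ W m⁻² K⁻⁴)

S = 2250/1.50² = 1000 W m⁻².
T_eq = [S(1−A)/(4σ)]^(1/4) = [1000×0.65/(4×5.67×10⁻⁸)]^(1/4) = 231.4 K.
ΔT = T_surf − T_eq = 285 − 231.4.

ΔT ≈ 53.6 K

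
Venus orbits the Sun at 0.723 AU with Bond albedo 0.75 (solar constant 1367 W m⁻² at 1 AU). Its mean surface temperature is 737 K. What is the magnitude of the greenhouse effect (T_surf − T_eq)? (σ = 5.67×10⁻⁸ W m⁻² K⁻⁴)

S = 1367/0.723² = 2615 W m⁻².
T_eq = [S(1−A)/(4σ)]^(1/4) = [2615×0.25/(4×5.67×10⁻⁸)]^(1/4) = 231.7 K.
ΔT = T_surf − T_eq = 737 − 231.7.

ΔT ≈ 505.3 K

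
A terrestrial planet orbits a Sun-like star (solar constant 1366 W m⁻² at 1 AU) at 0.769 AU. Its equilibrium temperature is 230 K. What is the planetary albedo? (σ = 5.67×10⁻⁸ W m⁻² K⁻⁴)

A ≈ 0.73

Flux at 0.769 AU: S = 1366/0.769² = 2310 W m⁻².
From T_eq⁴ = S(1−A)/(4σ): 1−A = 4σT_eq⁴/S.
1−A = 4 × 5.67×10⁻⁸ × (230)⁴ / 2310 = 0.275.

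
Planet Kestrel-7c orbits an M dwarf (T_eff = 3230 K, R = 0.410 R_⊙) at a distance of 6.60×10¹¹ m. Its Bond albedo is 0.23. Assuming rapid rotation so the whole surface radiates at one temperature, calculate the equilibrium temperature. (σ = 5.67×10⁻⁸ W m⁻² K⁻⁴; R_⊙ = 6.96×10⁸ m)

R_⋆ = 0.410 × 6.96×10⁸ = 2.85×10⁸ m.
L = 4πR_⋆²σT_⋆⁴ = 4π(2.85×10⁸)² × 5.67×10⁻⁸ × (3230)⁴ = 6.32×10²⁴ W.
S = L/(4πd²) = 1.15 W m⁻².
Energy balance: absorbed = emitted ⇒ πR²·S(1−A) = 4πR²·σT_eq⁴, so T_eq⁴ = S(1−A)/(4σ).
T_eq = [1.15 × 0.77 / (4 × 5.67×10⁻⁸)]^(1/4) = (3.92×10⁶)^(1/4) = 44.5 K.

T_eq ≈ 44.5 K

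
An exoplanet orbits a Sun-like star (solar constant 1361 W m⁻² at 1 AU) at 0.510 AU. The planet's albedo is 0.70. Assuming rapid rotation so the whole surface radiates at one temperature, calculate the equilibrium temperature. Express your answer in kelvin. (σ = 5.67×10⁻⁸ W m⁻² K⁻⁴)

Flux at 0.510 AU: S = 1361/0.510² = 5230 W m⁻².
Energy balance: absorbed = emitted ⇒ πR²·S(1−A) = 4πR²·σT_eq⁴, so T_eq⁴ = S(1−A)/(4σ).
T_eq = [5230 × 0.30 / (4 × 5.67×10⁻⁸)]^(1/4) = (6.92×10⁹)^(1/4) = 288 K.

T_eq ≈ 288 K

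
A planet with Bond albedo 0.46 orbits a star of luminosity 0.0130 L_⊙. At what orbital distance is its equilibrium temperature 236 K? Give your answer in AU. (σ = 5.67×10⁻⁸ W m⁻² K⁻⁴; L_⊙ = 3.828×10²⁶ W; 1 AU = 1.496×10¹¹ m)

d ≈ 0.117 AU

L = 0.0130 × 3.828×10²⁶ = 4.98×10²⁴ W.
From T_eq⁴ = L(1−A)/(16πσd²): d = √[L(1−A)/(16πσT_eq⁴)].
d = √[4.98×10²⁴ × 0.54 / (16π × 5.67×10⁻⁸ × (236)⁴)] = 1.74×10¹⁰ m = 0.117 AU.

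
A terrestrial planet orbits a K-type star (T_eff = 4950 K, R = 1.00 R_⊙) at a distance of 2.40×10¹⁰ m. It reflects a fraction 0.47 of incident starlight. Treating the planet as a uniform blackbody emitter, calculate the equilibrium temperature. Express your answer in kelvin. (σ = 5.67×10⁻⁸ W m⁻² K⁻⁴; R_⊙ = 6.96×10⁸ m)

T_eq ≈ 509 K

R_⋆ = 1.00 × 6.96×10⁸ = 6.96×10⁸ m.
L = 4πR_⋆²σT_⋆⁴ = 4π(6.96×10⁸)² × 5.67×10⁻⁸ × (4950)⁴ = 2.07×10²⁶ W.
S = L/(4πd²) = 2.86×10⁴ W m⁻².
Energy balance: absorbed = emitted ⇒ πR²·S(1−A) = 4πR²·σT_eq⁴, so T_eq⁴ = S(1−A)/(4σ).
T_eq = [2.86×10⁴ × 0.53 / (4 × 5.67×10⁻⁸)]^(1/4) = (6.69×10¹⁰)^(1/4) = 509 K.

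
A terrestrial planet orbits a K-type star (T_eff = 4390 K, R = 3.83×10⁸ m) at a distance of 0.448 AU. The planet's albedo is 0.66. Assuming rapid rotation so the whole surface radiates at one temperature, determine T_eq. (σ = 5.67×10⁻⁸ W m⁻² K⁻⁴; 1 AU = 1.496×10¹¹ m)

T_eq ≈ 179 K

d = 0.448 AU = 6.70×10¹⁰ m.
L = 4πR_⋆²σT_⋆⁴ = 4π(3.83×10⁸)² × 5.67×10⁻⁸ × (4390)⁴ = 3.88×10²⁵ W.
S = L/(4πd²) = 688 W m⁻².
Energy balance: absorbed = emitted ⇒ πR²·S(1−A) = 4πR²·σT_eq⁴, so T_eq⁴ = S(1−A)/(4σ).
T_eq = [688 × 0.34 / (4 × 5.67×10⁻⁸)]^(1/4) = (1.03×10⁹)^(1/4) = 179 K.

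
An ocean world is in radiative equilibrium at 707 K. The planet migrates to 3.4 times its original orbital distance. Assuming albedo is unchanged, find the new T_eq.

T_eq ∝ L^(1/4) · d^(−1/2).
T′ = 707 / 3.4^(1/2) = 383 K.

T_eq ≈ 383 K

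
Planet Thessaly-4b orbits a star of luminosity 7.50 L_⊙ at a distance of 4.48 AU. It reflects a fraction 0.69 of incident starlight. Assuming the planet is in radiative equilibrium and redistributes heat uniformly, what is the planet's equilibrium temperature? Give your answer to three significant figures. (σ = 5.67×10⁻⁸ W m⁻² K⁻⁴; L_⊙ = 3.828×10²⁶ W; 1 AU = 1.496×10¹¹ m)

d = 4.48 AU = 6.70×10¹¹ m.
L = 7.50 × 3.828×10²⁶ = 2.87×10²⁷ W.
Flux: S = L/(4πd²) = 2.87×10²⁷/(4π×(6.70×10¹¹)²) = 509 W m⁻².
Energy balance: absorbed = emitted ⇒ πR²·S(1−A) = 4πR²·σT_eq⁴, so T_eq⁴ = S(1−A)/(4σ).
T_eq = [509 × 0.31 / (4 × 5.67×10⁻⁸)]^(1/4) = (6.95×10⁸)^(1/4) = 162 K.

T_eq ≈ 162 K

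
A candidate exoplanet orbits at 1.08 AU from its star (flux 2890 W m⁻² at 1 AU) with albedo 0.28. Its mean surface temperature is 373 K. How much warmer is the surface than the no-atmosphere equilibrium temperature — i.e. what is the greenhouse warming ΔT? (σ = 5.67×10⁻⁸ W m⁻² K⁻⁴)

S = 2890/1.08² = 2478 W m⁻².
T_eq = [S(1−A)/(4σ)]^(1/4) = [2478×0.72/(4×5.67×10⁻⁸)]^(1/4) = 297.8 K.
ΔT = T_surf − T_eq = 373 − 297.8.

ΔT ≈ 75.2 K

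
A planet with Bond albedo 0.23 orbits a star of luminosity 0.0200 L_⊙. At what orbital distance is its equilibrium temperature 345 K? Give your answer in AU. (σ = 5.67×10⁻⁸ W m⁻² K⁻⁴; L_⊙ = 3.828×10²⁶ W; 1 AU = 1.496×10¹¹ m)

d ≈ 0.0808 AU

L = 0.0200 × 3.828×10²⁶ = 7.66×10²⁴ W.
From T_eq⁴ = L(1−A)/(16πσd²): d = √[L(1−A)/(16πσT_eq⁴)].
d = √[7.66×10²⁴ × 0.77 / (16π × 5.67×10⁻⁸ × (345)⁴)] = 1.21×10¹⁰ m = 0.0808 AU.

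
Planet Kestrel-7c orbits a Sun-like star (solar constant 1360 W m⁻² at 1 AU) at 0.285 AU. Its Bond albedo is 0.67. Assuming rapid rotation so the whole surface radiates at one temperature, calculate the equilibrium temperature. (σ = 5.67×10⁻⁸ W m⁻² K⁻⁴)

Flux at 0.285 AU: S = 1360/0.285² = 1.67×10⁴ W m⁻².
Energy balance: absorbed = emitted ⇒ πR²·S(1−A) = 4πR²·σT_eq⁴, so T_eq⁴ = S(1−A)/(4σ).
T_eq = [1.67×10⁴ × 0.33 / (4 × 5.67×10⁻⁸)]^(1/4) = (2.44×10¹⁰)^(1/4) = 395 K.

T_eq ≈ 395 K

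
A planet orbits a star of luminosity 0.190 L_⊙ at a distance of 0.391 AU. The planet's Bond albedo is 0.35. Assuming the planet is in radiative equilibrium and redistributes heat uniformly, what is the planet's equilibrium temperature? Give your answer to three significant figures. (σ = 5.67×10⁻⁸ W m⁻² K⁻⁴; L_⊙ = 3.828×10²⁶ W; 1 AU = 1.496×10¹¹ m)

T_eq ≈ 264 K

d = 0.391 AU = 5.85×10¹⁰ m.
L = 0.190 × 3.828×10²⁶ = 7.27×10²⁵ W.
Flux: S = L/(4πd²) = 7.27×10²⁵/(4π×(5.85×10¹⁰)²) = 1690 W m⁻².
Energy balance: absorbed = emitted ⇒ πR²·S(1−A) = 4πR²·σT_eq⁴, so T_eq⁴ = S(1−A)/(4σ).
T_eq = [1690 × 0.65 / (4 × 5.67×10⁻⁸)]^(1/4) = (4.85×10⁹)^(1/4) = 264 K.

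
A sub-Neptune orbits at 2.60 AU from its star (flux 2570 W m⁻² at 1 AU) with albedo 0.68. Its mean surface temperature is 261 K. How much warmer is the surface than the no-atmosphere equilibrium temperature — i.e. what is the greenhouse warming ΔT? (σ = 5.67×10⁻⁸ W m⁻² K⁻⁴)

S = 2570/2.60² = 380.2 W m⁻².
T_eq = [S(1−A)/(4σ)]^(1/4) = [380.2×0.32/(4×5.67×10⁻⁸)]^(1/4) = 152.2 K.
ΔT = T_surf − T_eq = 261 − 152.2.

ΔT ≈ 108.8 K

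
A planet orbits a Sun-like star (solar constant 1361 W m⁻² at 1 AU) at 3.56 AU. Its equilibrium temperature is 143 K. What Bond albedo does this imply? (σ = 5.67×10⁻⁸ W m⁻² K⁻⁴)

Flux at 3.56 AU: S = 1361/3.56² = 107 W m⁻².
From T_eq⁴ = S(1−A)/(4σ): 1−A = 4σT_eq⁴/S.
1−A = 4 × 5.67×10⁻⁸ × (143)⁴ / 107 = 0.883.

A ≈ 0.12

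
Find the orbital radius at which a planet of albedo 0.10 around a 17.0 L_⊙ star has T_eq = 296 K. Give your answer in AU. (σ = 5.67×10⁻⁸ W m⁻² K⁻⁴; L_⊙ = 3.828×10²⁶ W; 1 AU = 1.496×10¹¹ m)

L = 17.0 × 3.828×10²⁶ = 6.51×10²⁷ W.
From T_eq⁴ = L(1−A)/(16πσd²): d = √[L(1−A)/(16πσT_eq⁴)].
d = √[6.51×10²⁷ × 0.90 / (16π × 5.67×10⁻⁸ × (296)⁴)] = 5.17×10¹¹ m = 3.46 AU.

d ≈ 3.46 AU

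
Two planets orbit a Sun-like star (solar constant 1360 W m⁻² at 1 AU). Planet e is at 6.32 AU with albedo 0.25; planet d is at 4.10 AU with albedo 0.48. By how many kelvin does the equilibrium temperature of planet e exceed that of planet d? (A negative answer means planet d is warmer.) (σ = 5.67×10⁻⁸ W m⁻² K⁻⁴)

T_eq = [S₀(1−A)/(4σd²)]^(1/4), so T ∝ (1−A)^(1/4) / √d.
T₁ = [1360×0.75/(4×5.67×10⁻⁸×6.32²)]^(1/4) = 103.01 K.
T₂ = [1360×0.52/(4×5.67×10⁻⁸×4.10²)]^(1/4) = 116.70 K.

ΔT ≈ -13.7 K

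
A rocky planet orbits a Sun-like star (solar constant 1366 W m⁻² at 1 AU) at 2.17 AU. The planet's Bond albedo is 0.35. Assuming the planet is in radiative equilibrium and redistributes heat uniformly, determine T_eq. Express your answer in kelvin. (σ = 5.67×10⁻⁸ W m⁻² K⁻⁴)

Flux at 2.17 AU: S = 1366/2.17² = 290 W m⁻².
Energy balance: absorbed = emitted ⇒ πR²·S(1−A) = 4πR²·σT_eq⁴, so T_eq⁴ = S(1−A)/(4σ).
T_eq = [290 × 0.65 / (4 × 5.67×10⁻⁸)]^(1/4) = (8.31×10⁸)^(1/4) = 170 K.

T_eq ≈ 170 K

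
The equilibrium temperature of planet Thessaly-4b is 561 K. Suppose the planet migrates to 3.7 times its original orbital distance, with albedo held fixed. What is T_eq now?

T_eq ∝ L^(1/4) · d^(−1/2).
T′ = 561 / 3.7^(1/2) = 292 K.

T_eq ≈ 292 K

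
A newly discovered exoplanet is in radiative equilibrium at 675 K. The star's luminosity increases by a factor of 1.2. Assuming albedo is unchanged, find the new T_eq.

T_eq ≈ 706 K

T_eq ∝ L^(1/4) · d^(−1/2).
T′ = 675 × 1.2^(1/4) = 706 K.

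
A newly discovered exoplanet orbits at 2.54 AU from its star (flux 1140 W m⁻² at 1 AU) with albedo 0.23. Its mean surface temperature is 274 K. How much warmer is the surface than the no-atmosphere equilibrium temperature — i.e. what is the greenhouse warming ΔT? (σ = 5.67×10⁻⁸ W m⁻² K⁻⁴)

ΔT ≈ 117.5 K

S = 1140/2.54² = 176.7 W m⁻².
T_eq = [S(1−A)/(4σ)]^(1/4) = [176.7×0.77/(4×5.67×10⁻⁸)]^(1/4) = 156.5 K.
ΔT = T_surf − T_eq = 274 − 156.5.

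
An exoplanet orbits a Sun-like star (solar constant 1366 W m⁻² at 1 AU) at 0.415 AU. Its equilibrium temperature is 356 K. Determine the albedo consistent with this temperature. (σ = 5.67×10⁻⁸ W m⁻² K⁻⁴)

Flux at 0.415 AU: S = 1366/0.415² = 7930 W m⁻².
From T_eq⁴ = S(1−A)/(4σ): 1−A = 4σT_eq⁴/S.
1−A = 4 × 5.67×10⁻⁸ × (356)⁴ / 7930 = 0.459.

A ≈ 0.54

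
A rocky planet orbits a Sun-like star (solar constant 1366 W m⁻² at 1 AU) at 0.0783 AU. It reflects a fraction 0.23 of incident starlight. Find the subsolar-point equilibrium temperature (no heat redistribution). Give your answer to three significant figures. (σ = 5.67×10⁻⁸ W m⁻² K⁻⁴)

Flux at 0.0783 AU: S = 1366/0.0783² = 2.23×10⁵ W m⁻².
At the subsolar point the surface absorbs S(1−A) and emits σT⁴ per unit area — no factor of 4, since only the local patch is in balance.
T = [2.23×10⁵ × 0.77 / 5.67×10⁻⁸]^(1/4) = (3.03×10¹²)^(1/4) = 1320 K.

T_ss ≈ 1320 K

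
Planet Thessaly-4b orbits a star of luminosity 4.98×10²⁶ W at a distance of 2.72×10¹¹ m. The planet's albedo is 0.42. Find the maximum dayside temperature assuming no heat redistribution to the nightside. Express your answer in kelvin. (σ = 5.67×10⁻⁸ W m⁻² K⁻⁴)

Flux: S = L/(4πd²) = 4.98×10²⁶/(4π×(2.72×10¹¹)²) = 536 W m⁻².
With no redistribution each surface element balances locally: S(1−A) = σT⁴.
T = [536 × 0.58 / 5.67×10⁻⁸]^(1/4) = (5.48×10⁹)^(1/4) = 272 K.

T_ss ≈ 272 K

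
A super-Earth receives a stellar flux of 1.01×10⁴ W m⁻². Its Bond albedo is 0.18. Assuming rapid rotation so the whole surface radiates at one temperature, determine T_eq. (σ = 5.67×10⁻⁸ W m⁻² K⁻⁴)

Energy balance: absorbed = emitted ⇒ πR²·S(1−A) = 4πR²·σT_eq⁴, so T_eq⁴ = S(1−A)/(4σ).
T_eq = [1.01×10⁴ × 0.82 / (4 × 5.67×10⁻⁸)]^(1/4) = (3.65×10¹⁰)^(1/4) = 437 K.

T_eq ≈ 437 K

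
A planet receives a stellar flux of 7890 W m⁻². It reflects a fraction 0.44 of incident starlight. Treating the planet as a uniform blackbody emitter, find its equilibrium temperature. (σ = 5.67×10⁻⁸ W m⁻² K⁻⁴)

T_eq ≈ 374 K

Energy balance: absorbed = emitted ⇒ πR²·S(1−A) = 4πR²·σT_eq⁴, so T_eq⁴ = S(1−A)/(4σ).
T_eq = [7890 × 0.56 / (4 × 5.67×10⁻⁸)]^(1/4) = (1.95×10¹⁰)^(1/4) = 374 K.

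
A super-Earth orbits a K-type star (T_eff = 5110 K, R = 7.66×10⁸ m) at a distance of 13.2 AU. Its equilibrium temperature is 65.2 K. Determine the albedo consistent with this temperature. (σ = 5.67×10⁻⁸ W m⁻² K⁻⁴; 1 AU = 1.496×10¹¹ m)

d = 13.2 AU = 1.97×10¹² m.
L = 4πR_⋆²σT_⋆⁴ = 4π(7.66×10⁸)² × 5.67×10⁻⁸ × (5110)⁴ = 2.85×10²⁶ W.
S = L/(4πd²) = 5.82 W m⁻².
From T_eq⁴ = S(1−A)/(4σ): 1−A = 4σT_eq⁴/S.
1−A = 4 × 5.67×10⁻⁸ × (65.2)⁴ / 5.82 = 0.705.

A ≈ 0.30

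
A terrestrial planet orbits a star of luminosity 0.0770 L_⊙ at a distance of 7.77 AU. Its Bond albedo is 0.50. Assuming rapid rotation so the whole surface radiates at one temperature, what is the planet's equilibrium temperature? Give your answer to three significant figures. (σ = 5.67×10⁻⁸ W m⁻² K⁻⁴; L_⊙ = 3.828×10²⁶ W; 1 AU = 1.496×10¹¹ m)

d = 7.77 AU = 1.16×10¹² m.
L = 0.0770 × 3.828×10²⁶ = 2.95×10²⁵ W.
Flux: S = L/(4πd²) = 2.95×10²⁵/(4π×(1.16×10¹²)²) = 1.74 W m⁻².
Energy balance: absorbed = emitted ⇒ πR²·S(1−A) = 4πR²·σT_eq⁴, so T_eq⁴ = S(1−A)/(4σ).
T_eq = [1.74 × 0.50 / (4 × 5.67×10⁻⁸)]^(1/4) = (3.83×10⁶)^(1/4) = 44.2 K.

T_eq ≈ 44.2 K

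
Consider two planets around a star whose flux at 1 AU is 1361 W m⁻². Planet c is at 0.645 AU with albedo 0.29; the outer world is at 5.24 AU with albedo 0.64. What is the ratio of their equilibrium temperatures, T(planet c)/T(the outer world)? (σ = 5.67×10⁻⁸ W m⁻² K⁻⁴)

T₁/T₂ ≈ 3.378

T_eq = [S₀(1−A)/(4σd²)]^(1/4), so T ∝ (1−A)^(1/4) / √d.
T₁ = [1361×0.71/(4×5.67×10⁻⁸×0.645²)]^(1/4) = 318.12 K.
T₂ = [1361×0.36/(4×5.67×10⁻⁸×5.24²)]^(1/4) = 94.18 K.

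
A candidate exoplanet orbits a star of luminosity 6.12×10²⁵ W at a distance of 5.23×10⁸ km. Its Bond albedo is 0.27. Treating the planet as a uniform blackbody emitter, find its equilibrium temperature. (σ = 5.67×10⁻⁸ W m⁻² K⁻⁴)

T_eq ≈ 87.0 K

d = 5.23×10⁸ km = 5.23×10¹¹ m.
Flux: S = L/(4πd²) = 6.12×10²⁵/(4π×(5.23×10¹¹)²) = 17.8 W m⁻².
Energy balance: absorbed = emitted ⇒ πR²·S(1−A) = 4πR²·σT_eq⁴, so T_eq⁴ = S(1−A)/(4σ).
T_eq = [17.8 × 0.73 / (4 × 5.67×10⁻⁸)]^(1/4) = (5.73×10⁷)^(1/4) = 87.0 K.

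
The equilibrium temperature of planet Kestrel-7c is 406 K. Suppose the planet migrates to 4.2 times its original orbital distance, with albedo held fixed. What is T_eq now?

T_eq ∝ L^(1/4) · d^(−1/2).
T′ = 406 / 4.2^(1/2) = 198 K.

T_eq ≈ 198 K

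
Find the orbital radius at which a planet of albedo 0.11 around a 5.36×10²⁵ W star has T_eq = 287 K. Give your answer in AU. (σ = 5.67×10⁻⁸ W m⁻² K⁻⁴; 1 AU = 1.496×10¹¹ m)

From T_eq⁴ = L(1−A)/(16πσd²): d = √[L(1−A)/(16πσT_eq⁴)].
d = √[5.36×10²⁵ × 0.89 / (16π × 5.67×10⁻⁸ × (287)⁴)] = 4.97×10¹⁰ m = 0.332 AU.

d ≈ 0.332 AU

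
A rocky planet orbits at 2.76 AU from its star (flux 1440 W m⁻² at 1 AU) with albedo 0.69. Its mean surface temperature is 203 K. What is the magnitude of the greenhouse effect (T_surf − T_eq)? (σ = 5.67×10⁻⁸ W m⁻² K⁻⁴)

S = 1440/2.76² = 189.0 W m⁻².
T_eq = [S(1−A)/(4σ)]^(1/4) = [189.0×0.31/(4×5.67×10⁻⁸)]^(1/4) = 126.8 K.
ΔT = T_surf − T_eq = 203 − 126.8.

ΔT ≈ 76.2 K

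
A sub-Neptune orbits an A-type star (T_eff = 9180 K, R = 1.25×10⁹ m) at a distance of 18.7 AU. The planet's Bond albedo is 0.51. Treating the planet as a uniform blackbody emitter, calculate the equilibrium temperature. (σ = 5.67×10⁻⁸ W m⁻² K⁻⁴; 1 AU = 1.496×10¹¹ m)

T_eq ≈ 115 K

d = 18.7 AU = 2.80×10¹² m.
L = 4πR_⋆²σT_⋆⁴ = 4π(1.25×10⁹)² × 5.67×10⁻⁸ × (9180)⁴ = 7.91×10²⁷ W.
S = L/(4πd²) = 80.4 W m⁻².
Energy balance: absorbed = emitted ⇒ πR²·S(1−A) = 4πR²·σT_eq⁴, so T_eq⁴ = S(1−A)/(4σ).
T_eq = [80.4 × 0.49 / (4 × 5.67×10⁻⁸)]^(1/4) = (1.74×10⁸)^(1/4) = 115 K.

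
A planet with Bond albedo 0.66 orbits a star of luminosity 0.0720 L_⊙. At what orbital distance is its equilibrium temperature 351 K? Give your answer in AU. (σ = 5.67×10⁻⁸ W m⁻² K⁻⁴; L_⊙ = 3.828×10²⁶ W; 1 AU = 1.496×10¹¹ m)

L = 0.0720 × 3.828×10²⁶ = 2.76×10²⁵ W.
From T_eq⁴ = L(1−A)/(16πσd²): d = √[L(1−A)/(16πσT_eq⁴)].
d = √[2.76×10²⁵ × 0.34 / (16π × 5.67×10⁻⁸ × (351)⁴)] = 1.47×10¹⁰ m = 0.0984 AU.

d ≈ 0.0984 AU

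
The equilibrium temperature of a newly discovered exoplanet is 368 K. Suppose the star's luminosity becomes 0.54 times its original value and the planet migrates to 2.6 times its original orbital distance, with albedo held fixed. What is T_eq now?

T_eq ≈ 196 K

T_eq ∝ L^(1/4) · d^(−1/2).
T′ = 368 × 0.54^(1/4) / 2.6^(1/2) = 196 K.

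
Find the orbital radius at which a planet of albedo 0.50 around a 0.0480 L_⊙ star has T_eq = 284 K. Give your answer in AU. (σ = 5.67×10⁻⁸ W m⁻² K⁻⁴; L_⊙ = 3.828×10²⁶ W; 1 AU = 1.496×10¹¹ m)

d ≈ 0.149 AU

L = 0.0480 × 3.828×10²⁶ = 1.84×10²⁵ W.
From T_eq⁴ = L(1−A)/(16πσd²): d = √[L(1−A)/(16πσT_eq⁴)].
d = √[1.84×10²⁵ × 0.50 / (16π × 5.67×10⁻⁸ × (284)⁴)] = 2.23×10¹⁰ m = 0.149 AU.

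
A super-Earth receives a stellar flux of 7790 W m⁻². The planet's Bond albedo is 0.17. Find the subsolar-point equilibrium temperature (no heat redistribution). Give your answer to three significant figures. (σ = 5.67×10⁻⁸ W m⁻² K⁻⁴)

At the subsolar point the surface absorbs S(1−A) and emits σT⁴ per unit area — no factor of 4, since only the local patch is in balance.
T = [7790 × 0.83 / 5.67×10⁻⁸]^(1/4) = (1.14×10¹¹)^(1/4) = 581 K.

T_ss ≈ 581 K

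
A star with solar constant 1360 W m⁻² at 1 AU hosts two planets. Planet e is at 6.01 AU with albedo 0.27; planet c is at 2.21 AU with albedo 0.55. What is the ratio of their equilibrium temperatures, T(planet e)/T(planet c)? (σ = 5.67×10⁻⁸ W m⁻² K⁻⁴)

T_eq = [S₀(1−A)/(4σd²)]^(1/4), so T ∝ (1−A)^(1/4) / √d.
T₁ = [1360×0.73/(4×5.67×10⁻⁸×6.01²)]^(1/4) = 104.92 K.
T₂ = [1360×0.45/(4×5.67×10⁻⁸×2.21²)]^(1/4) = 153.31 K.

T₁/T₂ ≈ 0.684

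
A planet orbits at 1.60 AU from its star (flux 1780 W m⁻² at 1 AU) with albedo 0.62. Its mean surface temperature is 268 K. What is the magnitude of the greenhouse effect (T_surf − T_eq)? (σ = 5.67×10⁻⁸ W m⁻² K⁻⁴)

S = 1780/1.60² = 695.3 W m⁻².
T_eq = [S(1−A)/(4σ)]^(1/4) = [695.3×0.38/(4×5.67×10⁻⁸)]^(1/4) = 184.7 K.
ΔT = T_surf − T_eq = 268 − 184.7.

ΔT ≈ 83.3 K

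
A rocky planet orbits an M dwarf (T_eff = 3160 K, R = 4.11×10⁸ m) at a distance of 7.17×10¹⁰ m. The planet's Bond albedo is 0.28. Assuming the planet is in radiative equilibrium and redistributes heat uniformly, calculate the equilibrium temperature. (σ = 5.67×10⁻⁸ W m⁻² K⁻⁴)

T_eq ≈ 156 K

L = 4πR_⋆²σT_⋆⁴ = 4π(4.11×10⁸)² × 5.67×10⁻⁸ × (3160)⁴ = 1.20×10²⁵ W.
S = L/(4πd²) = 186 W m⁻².
Energy balance: absorbed = emitted ⇒ πR²·S(1−A) = 4πR²·σT_eq⁴, so T_eq⁴ = S(1−A)/(4σ).
T_eq = [186 × 0.72 / (4 × 5.67×10⁻⁸)]^(1/4) = (5.90×10⁸)^(1/4) = 156 K.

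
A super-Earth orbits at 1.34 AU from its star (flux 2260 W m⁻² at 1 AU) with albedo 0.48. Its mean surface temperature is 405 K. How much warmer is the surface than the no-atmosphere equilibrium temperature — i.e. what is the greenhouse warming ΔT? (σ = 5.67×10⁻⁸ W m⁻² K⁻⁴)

S = 2260/1.34² = 1259 W m⁻².
T_eq = [S(1−A)/(4σ)]^(1/4) = [1259×0.52/(4×5.67×10⁻⁸)]^(1/4) = 231.8 K.
ΔT = T_surf − T_eq = 405 − 231.8.

ΔT ≈ 173.2 K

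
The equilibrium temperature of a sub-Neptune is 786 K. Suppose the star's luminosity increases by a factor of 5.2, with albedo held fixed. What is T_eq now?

T_eq ≈ 1190 K

T_eq ∝ L^(1/4) · d^(−1/2).
T′ = 786 × 5.2^(1/4) = 1190 K.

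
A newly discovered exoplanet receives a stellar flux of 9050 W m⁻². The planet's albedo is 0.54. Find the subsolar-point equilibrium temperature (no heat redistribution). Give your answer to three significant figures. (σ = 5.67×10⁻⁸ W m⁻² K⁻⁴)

T_ss ≈ 521 K

At the subsolar point the surface absorbs S(1−A) and emits σT⁴ per unit area — no factor of 4, since only the local patch is in balance.
T = [9050 × 0.46 / 5.67×10⁻⁸]^(1/4) = (7.34×10¹⁰)^(1/4) = 521 K.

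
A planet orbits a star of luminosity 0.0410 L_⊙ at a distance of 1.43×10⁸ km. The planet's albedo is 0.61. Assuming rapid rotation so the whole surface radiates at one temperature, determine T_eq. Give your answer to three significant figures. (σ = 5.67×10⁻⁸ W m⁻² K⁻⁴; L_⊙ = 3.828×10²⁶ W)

T_eq ≈ 101 K

d = 1.43×10⁸ km = 1.43×10¹¹ m.
L = 0.0410 × 3.828×10²⁶ = 1.57×10²⁵ W.
Flux: S = L/(4πd²) = 1.57×10²⁵/(4π×(1.43×10¹¹)²) = 61.1 W m⁻².
Energy balance: absorbed = emitted ⇒ πR²·S(1−A) = 4πR²·σT_eq⁴, so T_eq⁴ = S(1−A)/(4σ).
T_eq = [61.1 × 0.39 / (4 × 5.67×10⁻⁸)]^(1/4) = (1.05×10⁸)^(1/4) = 101 K.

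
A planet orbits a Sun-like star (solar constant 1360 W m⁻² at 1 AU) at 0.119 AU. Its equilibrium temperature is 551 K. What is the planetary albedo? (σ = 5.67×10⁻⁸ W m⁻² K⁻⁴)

A ≈ 0.78

Flux at 0.119 AU: S = 1360/0.119² = 9.60×10⁴ W m⁻².
From T_eq⁴ = S(1−A)/(4σ): 1−A = 4σT_eq⁴/S.
1−A = 4 × 5.67×10⁻⁸ × (551)⁴ / 9.60×10⁴ = 0.218.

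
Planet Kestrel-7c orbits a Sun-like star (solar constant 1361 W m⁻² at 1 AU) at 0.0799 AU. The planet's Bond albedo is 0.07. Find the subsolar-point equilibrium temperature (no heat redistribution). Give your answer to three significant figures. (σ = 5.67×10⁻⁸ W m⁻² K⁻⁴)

Flux at 0.0799 AU: S = 1361/0.0799² = 2.13×10⁵ W m⁻².
At the subsolar point the surface absorbs S(1−A) and emits σT⁴ per unit area — no factor of 4, since only the local patch is in balance.
T = [2.13×10⁵ × 0.93 / 5.67×10⁻⁸]^(1/4) = (3.50×10¹²)^(1/4) = 1370 K.

T_ss ≈ 1370 K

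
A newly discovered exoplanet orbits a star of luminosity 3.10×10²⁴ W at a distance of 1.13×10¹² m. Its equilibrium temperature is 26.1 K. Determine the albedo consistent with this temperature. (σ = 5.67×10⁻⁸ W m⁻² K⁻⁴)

Flux: S = L/(4πd²) = 3.10×10²⁴/(4π×(1.13×10¹²)²) = 0.193 W m⁻².
From T_eq⁴ = S(1−A)/(4σ): 1−A = 4σT_eq⁴/S.
1−A = 4 × 5.67×10⁻⁸ × (26.1)⁴ / 0.193 = 0.545.

A ≈ 0.46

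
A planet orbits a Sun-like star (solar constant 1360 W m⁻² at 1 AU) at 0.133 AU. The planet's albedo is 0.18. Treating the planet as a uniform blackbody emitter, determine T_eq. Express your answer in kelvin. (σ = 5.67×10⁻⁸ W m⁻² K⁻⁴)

Flux at 0.133 AU: S = 1360/0.133² = 7.69×10⁴ W m⁻².
Energy balance: absorbed = emitted ⇒ πR²·S(1−A) = 4πR²·σT_eq⁴, so T_eq⁴ = S(1−A)/(4σ).
T_eq = [7.69×10⁴ × 0.82 / (4 × 5.67×10⁻⁸)]^(1/4) = (2.78×10¹¹)^(1/4) = 726 K.

T_eq ≈ 726 K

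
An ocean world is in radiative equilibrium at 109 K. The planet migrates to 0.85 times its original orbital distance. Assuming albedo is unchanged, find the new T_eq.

T_eq ≈ 118 K

T_eq ∝ L^(1/4) · d^(−1/2).
T′ = 109 / 0.85^(1/2) = 118 K.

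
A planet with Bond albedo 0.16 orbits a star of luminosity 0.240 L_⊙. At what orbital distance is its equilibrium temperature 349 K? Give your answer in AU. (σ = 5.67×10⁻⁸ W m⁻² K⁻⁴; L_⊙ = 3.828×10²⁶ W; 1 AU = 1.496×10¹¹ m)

L = 0.240 × 3.828×10²⁶ = 9.19×10²⁵ W.
From T_eq⁴ = L(1−A)/(16πσd²): d = √[L(1−A)/(16πσT_eq⁴)].
d = √[9.19×10²⁵ × 0.84 / (16π × 5.67×10⁻⁸ × (349)⁴)] = 4.27×10¹⁰ m = 0.286 AU.

d ≈ 0.286 AU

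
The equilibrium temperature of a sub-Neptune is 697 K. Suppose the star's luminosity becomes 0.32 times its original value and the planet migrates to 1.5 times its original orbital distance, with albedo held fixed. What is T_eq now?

T_eq ≈ 428 K

T_eq ∝ L^(1/4) · d^(−1/2).
T′ = 697 × 0.32^(1/4) / 1.5^(1/2) = 428 K.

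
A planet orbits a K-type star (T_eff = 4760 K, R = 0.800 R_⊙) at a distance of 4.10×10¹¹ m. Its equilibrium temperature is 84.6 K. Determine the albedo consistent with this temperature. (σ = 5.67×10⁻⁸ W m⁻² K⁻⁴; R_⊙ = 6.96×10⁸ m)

R_⋆ = 0.800 × 6.96×10⁸ = 5.57×10⁸ m.
L = 4πR_⋆²σT_⋆⁴ = 4π(5.57×10⁸)² × 5.67×10⁻⁸ × (4760)⁴ = 1.13×10²⁶ W.
S = L/(4πd²) = 53.7 W m⁻².
From T_eq⁴ = S(1−A)/(4σ): 1−A = 4σT_eq⁴/S.
1−A = 4 × 5.67×10⁻⁸ × (84.6)⁴ / 53.7 = 0.216.

A ≈ 0.78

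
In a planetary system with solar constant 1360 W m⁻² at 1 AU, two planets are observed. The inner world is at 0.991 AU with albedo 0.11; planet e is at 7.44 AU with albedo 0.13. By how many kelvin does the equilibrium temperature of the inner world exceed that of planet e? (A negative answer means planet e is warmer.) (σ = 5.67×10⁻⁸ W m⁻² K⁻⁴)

ΔT ≈ 173.0 K

T_eq = [S₀(1−A)/(4σd²)]^(1/4), so T ∝ (1−A)^(1/4) / √d.
T₁ = [1360×0.89/(4×5.67×10⁻⁸×0.991²)]^(1/4) = 271.51 K.
T₂ = [1360×0.87/(4×5.67×10⁻⁸×7.44²)]^(1/4) = 98.53 K.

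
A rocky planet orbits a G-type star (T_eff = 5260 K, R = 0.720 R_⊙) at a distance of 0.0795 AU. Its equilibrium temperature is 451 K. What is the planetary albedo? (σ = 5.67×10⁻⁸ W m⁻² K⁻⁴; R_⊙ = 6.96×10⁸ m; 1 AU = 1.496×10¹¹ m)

R_⋆ = 0.720 × 6.96×10⁸ = 5.01×10⁸ m.
d = 0.0795 AU = 1.19×10¹⁰ m.
L = 4πR_⋆²σT_⋆⁴ = 4π(5.01×10⁸)² × 5.67×10⁻⁸ × (5260)⁴ = 1.37×10²⁶ W.
S = L/(4πd²) = 7.71×10⁴ W m⁻².
From T_eq⁴ = S(1−A)/(4σ): 1−A = 4σT_eq⁴/S.
1−A = 4 × 5.67×10⁻⁸ × (451)⁴ / 7.71×10⁴ = 0.122.

A ≈ 0.88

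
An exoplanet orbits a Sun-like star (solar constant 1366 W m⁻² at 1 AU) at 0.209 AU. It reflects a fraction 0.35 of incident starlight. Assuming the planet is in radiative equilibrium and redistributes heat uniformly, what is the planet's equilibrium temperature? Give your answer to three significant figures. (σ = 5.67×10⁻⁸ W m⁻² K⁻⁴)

Flux at 0.209 AU: S = 1366/0.209² = 3.13×10⁴ W m⁻².
Energy balance: absorbed = emitted ⇒ πR²·S(1−A) = 4πR²·σT_eq⁴, so T_eq⁴ = S(1−A)/(4σ).
T_eq = [3.13×10⁴ × 0.65 / (4 × 5.67×10⁻⁸)]^(1/4) = (8.96×10¹⁰)^(1/4) = 547 K.

T_eq ≈ 547 K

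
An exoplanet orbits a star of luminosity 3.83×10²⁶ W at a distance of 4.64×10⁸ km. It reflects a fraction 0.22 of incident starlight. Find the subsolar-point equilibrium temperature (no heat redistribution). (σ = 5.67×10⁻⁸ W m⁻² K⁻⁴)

d = 4.64×10⁸ km = 4.64×10¹¹ m.
Flux: S = L/(4πd²) = 3.83×10²⁶/(4π×(4.64×10¹¹)²) = 142 W m⁻².
At the subsolar point the surface absorbs S(1−A) and emits σT⁴ per unit area — no factor of 4, since only the local patch is in balance.
T = [142 × 0.78 / 5.67×10⁻⁸]^(1/4) = (1.95×10⁹)^(1/4) = 210 K.

T_ss ≈ 210 K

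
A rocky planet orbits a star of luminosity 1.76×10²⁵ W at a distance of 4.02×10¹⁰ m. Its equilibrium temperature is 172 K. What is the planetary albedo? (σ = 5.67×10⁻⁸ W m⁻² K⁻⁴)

A ≈ 0.77

Flux: S = L/(4πd²) = 1.76×10²⁵/(4π×(4.02×10¹⁰)²) = 867 W m⁻².
From T_eq⁴ = S(1−A)/(4σ): 1−A = 4σT_eq⁴/S.
1−A = 4 × 5.67×10⁻⁸ × (172)⁴ / 867 = 0.229.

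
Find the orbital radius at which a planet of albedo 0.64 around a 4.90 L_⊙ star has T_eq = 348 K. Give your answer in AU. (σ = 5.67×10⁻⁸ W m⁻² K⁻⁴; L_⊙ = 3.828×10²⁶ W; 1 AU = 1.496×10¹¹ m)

L = 4.90 × 3.828×10²⁶ = 1.88×10²⁷ W.
From T_eq⁴ = L(1−A)/(16πσd²): d = √[L(1−A)/(16πσT_eq⁴)].
d = √[1.88×10²⁷ × 0.36 / (16π × 5.67×10⁻⁸ × (348)⁴)] = 1.27×10¹¹ m = 0.850 AU.

d ≈ 0.850 AU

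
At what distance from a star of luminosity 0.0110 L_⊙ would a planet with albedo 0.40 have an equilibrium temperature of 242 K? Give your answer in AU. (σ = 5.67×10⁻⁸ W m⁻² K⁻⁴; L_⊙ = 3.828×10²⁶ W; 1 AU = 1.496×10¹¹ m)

L = 0.0110 × 3.828×10²⁶ = 4.21×10²⁴ W.
From T_eq⁴ = L(1−A)/(16πσd²): d = √[L(1−A)/(16πσT_eq⁴)].
d = √[4.21×10²⁴ × 0.60 / (16π × 5.67×10⁻⁸ × (242)⁴)] = 1.61×10¹⁰ m = 0.107 AU.

d ≈ 0.107 AU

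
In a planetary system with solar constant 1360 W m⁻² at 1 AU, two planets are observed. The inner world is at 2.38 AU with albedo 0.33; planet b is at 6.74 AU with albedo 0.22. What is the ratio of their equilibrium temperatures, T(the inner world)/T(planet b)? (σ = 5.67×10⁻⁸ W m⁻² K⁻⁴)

T₁/T₂ ≈ 1.620

T_eq = [S₀(1−A)/(4σd²)]^(1/4), so T ∝ (1−A)^(1/4) / √d.
T₁ = [1360×0.67/(4×5.67×10⁻⁸×2.38²)]^(1/4) = 163.19 K.
T₂ = [1360×0.78/(4×5.67×10⁻⁸×6.74²)]^(1/4) = 100.73 K.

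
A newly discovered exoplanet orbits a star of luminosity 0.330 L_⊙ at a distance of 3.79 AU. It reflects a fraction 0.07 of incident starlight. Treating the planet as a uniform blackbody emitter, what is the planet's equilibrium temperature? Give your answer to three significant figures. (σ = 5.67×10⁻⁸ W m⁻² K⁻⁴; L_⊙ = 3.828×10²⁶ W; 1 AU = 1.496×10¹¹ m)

T_eq ≈ 106 K

d = 3.79 AU = 5.67×10¹¹ m.
L = 0.330 × 3.828×10²⁶ = 1.26×10²⁶ W.
Flux: S = L/(4πd²) = 1.26×10²⁶/(4π×(5.67×10¹¹)²) = 31.3 W m⁻².
Energy balance: absorbed = emitted ⇒ πR²·S(1−A) = 4πR²·σT_eq⁴, so T_eq⁴ = S(1−A)/(4σ).
T_eq = [31.3 × 0.93 / (4 × 5.67×10⁻⁸)]^(1/4) = (1.28×10⁸)^(1/4) = 106 K.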